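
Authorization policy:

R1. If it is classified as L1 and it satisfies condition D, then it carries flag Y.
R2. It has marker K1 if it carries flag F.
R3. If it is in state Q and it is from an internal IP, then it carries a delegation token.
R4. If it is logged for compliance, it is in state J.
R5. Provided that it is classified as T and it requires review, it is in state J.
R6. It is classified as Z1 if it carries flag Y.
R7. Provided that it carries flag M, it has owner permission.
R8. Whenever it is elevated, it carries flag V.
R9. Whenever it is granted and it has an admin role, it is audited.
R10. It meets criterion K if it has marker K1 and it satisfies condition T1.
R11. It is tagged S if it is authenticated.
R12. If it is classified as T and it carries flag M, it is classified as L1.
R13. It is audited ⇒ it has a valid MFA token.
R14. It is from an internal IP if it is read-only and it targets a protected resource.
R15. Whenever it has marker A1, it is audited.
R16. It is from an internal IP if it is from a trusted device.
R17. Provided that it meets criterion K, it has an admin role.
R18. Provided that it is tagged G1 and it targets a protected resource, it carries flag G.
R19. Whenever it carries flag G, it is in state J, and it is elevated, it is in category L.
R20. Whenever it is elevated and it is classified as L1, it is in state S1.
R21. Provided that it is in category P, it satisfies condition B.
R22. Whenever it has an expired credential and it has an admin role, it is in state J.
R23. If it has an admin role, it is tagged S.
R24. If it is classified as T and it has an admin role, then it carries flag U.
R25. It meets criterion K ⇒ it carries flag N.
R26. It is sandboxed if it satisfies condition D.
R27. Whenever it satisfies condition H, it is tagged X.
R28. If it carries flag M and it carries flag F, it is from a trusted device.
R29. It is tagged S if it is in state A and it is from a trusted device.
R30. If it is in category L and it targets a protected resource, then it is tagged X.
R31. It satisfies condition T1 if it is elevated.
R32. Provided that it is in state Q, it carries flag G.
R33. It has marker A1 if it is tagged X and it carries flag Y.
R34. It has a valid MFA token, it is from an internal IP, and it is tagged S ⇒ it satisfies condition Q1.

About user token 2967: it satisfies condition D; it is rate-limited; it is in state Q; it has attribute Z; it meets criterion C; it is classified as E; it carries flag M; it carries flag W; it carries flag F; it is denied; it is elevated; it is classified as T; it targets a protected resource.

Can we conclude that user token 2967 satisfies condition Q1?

No

Forward chaining from the given facts derives: has marker K1, has owner permission, carries flag V, is classified as L1, is in state S1, is sandboxed, is from a trusted device, satisfies condition T1, carries flag G, carries flag Y, is classified as Z1, meets criterion K, is from an internal IP, has an admin role, is tagged S, carries flag U, carries flag N, carries a delegation token.
The only rule concluding "it satisfies condition Q1" is R34, which needs "it has a valid MFA token"; that is never established.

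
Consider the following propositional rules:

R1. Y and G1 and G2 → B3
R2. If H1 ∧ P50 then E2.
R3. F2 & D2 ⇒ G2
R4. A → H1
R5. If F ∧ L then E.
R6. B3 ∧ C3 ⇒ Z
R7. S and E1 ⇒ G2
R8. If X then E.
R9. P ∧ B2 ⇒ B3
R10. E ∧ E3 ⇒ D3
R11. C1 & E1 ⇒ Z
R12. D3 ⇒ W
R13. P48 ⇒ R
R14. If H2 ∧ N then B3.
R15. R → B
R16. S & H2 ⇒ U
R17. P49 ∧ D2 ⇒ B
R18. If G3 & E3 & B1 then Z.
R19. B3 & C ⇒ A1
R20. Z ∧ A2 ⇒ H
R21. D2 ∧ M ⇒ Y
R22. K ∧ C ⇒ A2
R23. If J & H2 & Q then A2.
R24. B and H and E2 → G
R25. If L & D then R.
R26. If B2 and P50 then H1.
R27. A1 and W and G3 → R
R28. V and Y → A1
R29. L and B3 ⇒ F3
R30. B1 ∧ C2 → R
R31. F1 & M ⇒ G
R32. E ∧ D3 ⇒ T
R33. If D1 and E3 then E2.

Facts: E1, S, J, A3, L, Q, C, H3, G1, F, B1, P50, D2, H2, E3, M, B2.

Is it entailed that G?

Forward chaining from the given facts derives: E, G2, D3, W, U, Y, A2, H1, T, B3, E2, A1, F3.
Rules concluding G: R24 needs B; R31 needs F1 — none of these are established.

No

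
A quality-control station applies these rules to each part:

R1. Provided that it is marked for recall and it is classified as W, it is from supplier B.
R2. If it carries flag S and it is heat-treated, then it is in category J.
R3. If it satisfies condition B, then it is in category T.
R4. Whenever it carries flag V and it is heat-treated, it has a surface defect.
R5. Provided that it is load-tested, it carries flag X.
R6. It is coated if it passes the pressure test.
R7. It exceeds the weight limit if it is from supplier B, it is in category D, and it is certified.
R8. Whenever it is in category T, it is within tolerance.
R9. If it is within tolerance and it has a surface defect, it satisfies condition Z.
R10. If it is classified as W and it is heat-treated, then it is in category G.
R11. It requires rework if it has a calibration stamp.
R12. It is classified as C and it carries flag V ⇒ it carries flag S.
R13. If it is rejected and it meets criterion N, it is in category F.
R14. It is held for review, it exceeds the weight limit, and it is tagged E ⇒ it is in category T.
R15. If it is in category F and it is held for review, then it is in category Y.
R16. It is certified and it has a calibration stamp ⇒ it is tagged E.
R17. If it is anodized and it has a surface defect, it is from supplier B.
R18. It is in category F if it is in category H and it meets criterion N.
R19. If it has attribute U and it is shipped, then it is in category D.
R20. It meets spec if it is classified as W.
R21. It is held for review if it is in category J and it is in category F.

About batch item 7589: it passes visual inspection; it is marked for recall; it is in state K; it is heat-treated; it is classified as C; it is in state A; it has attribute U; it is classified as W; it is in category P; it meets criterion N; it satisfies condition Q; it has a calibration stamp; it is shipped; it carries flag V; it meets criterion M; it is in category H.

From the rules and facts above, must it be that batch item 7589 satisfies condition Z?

Forward chaining from the given facts derives: is from supplier B, has a surface defect, is in category G, requires rework, carries flag S, is in category F, is in category D, meets spec, is in category J, is held for review, is in category Y.
The only rule concluding "it satisfies condition Z" is R9, which needs "it is within tolerance"; that is never established.

No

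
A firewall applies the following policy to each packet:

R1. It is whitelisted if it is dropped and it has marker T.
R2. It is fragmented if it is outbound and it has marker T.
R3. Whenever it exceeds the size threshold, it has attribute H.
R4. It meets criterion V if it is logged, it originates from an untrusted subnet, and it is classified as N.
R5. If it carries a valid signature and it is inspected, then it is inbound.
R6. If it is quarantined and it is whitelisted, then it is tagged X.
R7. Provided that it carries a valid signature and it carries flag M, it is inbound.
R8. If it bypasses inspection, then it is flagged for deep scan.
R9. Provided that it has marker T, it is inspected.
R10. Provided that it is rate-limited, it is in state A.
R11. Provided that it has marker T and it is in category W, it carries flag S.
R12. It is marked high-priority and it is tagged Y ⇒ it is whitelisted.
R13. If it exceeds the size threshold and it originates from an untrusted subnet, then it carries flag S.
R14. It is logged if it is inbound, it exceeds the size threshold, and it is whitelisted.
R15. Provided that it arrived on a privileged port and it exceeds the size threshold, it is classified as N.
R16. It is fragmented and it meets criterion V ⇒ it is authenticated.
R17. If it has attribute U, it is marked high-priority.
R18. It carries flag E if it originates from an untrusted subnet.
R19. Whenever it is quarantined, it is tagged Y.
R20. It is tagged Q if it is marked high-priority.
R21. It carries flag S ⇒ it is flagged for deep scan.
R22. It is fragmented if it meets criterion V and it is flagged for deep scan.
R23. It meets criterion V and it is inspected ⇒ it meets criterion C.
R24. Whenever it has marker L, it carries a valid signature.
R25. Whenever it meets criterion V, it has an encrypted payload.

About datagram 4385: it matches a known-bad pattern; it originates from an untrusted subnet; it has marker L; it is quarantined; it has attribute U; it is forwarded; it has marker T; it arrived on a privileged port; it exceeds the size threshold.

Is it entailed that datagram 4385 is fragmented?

By R9 (it has marker T): it is inspected.
By R13 (it exceeds the size threshold, it originates from an untrusted subnet): it carries flag S.
By R15 (it arrived on a privileged port, it exceeds the size threshold): it is classified as N.
By R17 (it has attribute U): it is marked high-priority.
By R19 (it is quarantined): it is tagged Y.
By R21 (it carries flag S): it is flagged for deep scan.
By R24 (it has marker L): it carries a valid signature.
By R5 (it carries a valid signature, it is inspected): it is inbound.
By R12 (it is marked high-priority, it is tagged Y): it is whitelisted.
By R14 (it is inbound, it exceeds the size threshold, it is whitelisted): it is logged.
By R4 (it is logged, it originates from an untrusted subnet, it is classified as N): it meets criterion V.
By R22 (it meets criterion V, it is flagged for deep scan): it is fragmented.

Yes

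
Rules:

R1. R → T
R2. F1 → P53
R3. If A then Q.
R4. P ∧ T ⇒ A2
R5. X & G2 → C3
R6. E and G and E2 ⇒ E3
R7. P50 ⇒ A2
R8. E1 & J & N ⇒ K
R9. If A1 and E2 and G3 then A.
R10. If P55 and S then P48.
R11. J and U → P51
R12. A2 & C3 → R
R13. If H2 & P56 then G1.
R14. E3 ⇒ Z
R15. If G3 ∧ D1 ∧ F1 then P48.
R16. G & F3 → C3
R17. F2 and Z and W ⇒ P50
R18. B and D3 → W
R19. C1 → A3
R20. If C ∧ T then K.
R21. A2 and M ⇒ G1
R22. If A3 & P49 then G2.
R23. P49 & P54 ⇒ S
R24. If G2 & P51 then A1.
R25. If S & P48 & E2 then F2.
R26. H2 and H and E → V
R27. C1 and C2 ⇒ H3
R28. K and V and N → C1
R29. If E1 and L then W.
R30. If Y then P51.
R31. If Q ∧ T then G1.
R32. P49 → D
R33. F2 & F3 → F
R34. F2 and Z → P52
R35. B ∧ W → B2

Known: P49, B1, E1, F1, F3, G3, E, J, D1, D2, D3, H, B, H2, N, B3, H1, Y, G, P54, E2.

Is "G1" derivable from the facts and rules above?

E3  (by R6: E, G, E2)
K  (by R8: E1, J, N)
Z  (by R14: E3)
P48  (by R15: G3, D1, F1)
C3  (by R16: G, F3)
W  (by R18: B, D3)
S  (by R23: P49, P54)
F2  (by R25: S, P48, E2)
V  (by R26: H2, H, E)
C1  (by R28: K, V, N)
P51  (by R30: Y)
P50  (by R17: F2, Z, W)
A3  (by R19: C1)
G2  (by R22: A3, P49)
A1  (by R24: G2, P51)
A2  (by R7: P50)
A  (by R9: A1, E2, G3)
R  (by R12: A2, C3)
T  (by R1: R)
Q  (by R3: A)
G1  (by R31: Q, T)

Yes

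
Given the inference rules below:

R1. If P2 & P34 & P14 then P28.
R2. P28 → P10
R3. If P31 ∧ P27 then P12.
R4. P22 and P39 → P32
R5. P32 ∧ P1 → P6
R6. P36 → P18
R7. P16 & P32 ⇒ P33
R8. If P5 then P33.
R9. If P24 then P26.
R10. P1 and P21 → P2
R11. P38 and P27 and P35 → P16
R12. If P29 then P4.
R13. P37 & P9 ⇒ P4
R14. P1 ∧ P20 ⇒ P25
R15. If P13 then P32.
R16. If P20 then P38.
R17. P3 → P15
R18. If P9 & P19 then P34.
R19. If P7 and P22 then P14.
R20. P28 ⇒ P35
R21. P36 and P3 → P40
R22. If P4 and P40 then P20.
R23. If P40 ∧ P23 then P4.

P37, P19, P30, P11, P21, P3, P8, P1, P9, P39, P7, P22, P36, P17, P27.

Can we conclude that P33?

Yes

P32  (by R4: P22, P39)
P2  (by R10: P1, P21)
P4  (by R13: P37, P9)
P34  (by R18: P9, P19)
P14  (by R19: P7, P22)
P40  (by R21: P36, P3)
P20  (by R22: P4, P40)
P28  (by R1: P2, P34, P14)
P38  (by R16: P20)
P35  (by R20: P28)
P16  (by R11: P38, P27, P35)
P33  (by R7: P16, P32)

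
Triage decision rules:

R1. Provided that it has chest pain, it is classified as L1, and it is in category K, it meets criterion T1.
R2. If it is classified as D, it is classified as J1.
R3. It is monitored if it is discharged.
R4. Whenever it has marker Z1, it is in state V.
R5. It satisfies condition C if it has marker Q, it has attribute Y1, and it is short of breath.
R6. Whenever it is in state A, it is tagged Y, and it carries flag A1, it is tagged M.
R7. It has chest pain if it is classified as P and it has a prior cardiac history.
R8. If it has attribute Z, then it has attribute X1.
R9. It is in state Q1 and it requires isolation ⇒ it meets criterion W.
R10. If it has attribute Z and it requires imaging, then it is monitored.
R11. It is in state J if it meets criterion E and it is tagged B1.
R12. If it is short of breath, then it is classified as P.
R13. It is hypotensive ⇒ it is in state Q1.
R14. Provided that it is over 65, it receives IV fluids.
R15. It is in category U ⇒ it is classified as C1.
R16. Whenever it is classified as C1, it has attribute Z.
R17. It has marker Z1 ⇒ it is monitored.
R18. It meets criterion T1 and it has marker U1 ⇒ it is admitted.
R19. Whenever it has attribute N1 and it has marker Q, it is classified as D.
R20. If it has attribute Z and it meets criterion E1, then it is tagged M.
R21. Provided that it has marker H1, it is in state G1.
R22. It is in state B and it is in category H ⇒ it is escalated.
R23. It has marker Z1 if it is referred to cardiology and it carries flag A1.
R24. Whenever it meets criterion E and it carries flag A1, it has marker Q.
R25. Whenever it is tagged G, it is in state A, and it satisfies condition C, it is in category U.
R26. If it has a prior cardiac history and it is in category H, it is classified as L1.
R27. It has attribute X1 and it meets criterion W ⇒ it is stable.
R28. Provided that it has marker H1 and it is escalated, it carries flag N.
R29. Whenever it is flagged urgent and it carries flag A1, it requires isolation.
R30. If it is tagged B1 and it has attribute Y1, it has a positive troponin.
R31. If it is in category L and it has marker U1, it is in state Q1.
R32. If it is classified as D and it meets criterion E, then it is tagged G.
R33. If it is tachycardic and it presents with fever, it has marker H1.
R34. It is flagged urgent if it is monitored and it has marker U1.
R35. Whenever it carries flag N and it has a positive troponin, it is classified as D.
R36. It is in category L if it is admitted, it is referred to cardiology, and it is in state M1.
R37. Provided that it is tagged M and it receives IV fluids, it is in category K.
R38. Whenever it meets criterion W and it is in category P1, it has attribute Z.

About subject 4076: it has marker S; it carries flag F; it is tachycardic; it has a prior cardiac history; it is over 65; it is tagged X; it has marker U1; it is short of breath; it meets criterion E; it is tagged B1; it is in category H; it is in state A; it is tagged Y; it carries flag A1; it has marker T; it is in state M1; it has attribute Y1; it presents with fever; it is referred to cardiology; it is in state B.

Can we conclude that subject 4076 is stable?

Yes

By R6 (it is in state A, it is tagged Y, it carries flag A1): it is tagged M.
By R12 (it is short of breath): it is classified as P.
By R14 (it is over 65): it receives IV fluids.
By R22 (it is in state B, it is in category H): it is escalated.
By R23 (it is referred to cardiology, it carries flag A1): it has marker Z1.
By R24 (it meets criterion E, it carries flag A1): it has marker Q.
By R26 (it has a prior cardiac history, it is in category H): it is classified as L1.
By R30 (it is tagged B1, it has attribute Y1): it has a positive troponin.
By R33 (it is tachycardic, it presents with fever): it has marker H1.
By R37 (it is tagged M, it receives IV fluids): it is in category K.
By R5 (it has marker Q, it has attribute Y1, it is short of breath): it satisfies condition C.
By R7 (it is classified as P, it has a prior cardiac history): it has chest pain.
By R17 (it has marker Z1): it is monitored.
By R28 (it has marker H1, it is escalated): it carries flag N.
By R34 (it is monitored, it has marker U1): it is flagged urgent.
By R35 (it carries flag N, it has a positive troponin): it is classified as D.
By R1 (it has chest pain, it is classified as L1, it is in category K): it meets criterion T1.
By R18 (it meets criterion T1, it has marker U1): it is admitted.
By R29 (it is flagged urgent, it carries flag A1): it requires isolation.
By R32 (it is classified as D, it meets criterion E): it is tagged G.
By R36 (it is admitted, it is referred to cardiology, it is in state M1): it is in category L.
By R25 (it is tagged G, it is in state A, it satisfies condition C): it is in category U.
By R31 (it is in category L, it has marker U1): it is in state Q1.
By R9 (it is in state Q1, it requires isolation): it meets criterion W.
By R15 (it is in category U): it is classified as C1.
By R16 (it is classified as C1): it has attribute Z.
By R8 (it has attribute Z): it has attribute X1.
By R27 (it has attribute X1, it meets criterion W): it is stable.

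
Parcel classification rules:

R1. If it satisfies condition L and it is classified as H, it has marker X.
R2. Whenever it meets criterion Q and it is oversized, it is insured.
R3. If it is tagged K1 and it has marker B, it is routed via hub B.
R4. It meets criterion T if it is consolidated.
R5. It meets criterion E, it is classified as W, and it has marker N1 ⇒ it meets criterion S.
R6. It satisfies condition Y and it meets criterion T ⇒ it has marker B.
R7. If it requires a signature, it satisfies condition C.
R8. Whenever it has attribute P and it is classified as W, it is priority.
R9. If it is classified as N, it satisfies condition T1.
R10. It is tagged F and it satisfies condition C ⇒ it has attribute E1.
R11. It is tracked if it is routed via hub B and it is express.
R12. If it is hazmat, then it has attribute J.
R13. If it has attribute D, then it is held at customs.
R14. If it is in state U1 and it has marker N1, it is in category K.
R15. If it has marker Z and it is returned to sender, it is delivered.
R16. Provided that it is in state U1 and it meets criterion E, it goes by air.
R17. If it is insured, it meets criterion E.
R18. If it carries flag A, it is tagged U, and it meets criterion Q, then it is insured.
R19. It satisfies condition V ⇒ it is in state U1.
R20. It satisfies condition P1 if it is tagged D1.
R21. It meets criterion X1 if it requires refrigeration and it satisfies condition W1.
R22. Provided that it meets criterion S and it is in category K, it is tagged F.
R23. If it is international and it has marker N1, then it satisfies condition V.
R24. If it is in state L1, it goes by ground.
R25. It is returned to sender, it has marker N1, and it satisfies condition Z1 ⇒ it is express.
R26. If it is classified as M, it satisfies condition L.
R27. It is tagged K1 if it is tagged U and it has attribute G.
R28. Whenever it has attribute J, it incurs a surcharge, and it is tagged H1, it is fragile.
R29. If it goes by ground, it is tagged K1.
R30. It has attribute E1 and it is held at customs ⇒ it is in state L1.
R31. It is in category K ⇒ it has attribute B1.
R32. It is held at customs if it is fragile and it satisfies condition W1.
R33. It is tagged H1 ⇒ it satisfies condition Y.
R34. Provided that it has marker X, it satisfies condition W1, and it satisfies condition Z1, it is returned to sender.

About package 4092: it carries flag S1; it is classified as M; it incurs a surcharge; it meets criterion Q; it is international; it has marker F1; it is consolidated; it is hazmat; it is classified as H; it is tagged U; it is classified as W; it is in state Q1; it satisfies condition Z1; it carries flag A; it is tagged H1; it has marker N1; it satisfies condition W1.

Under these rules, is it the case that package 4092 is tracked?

No

Forward chaining from the given facts derives: meets criterion T, has attribute J, is insured, satisfies condition V, satisfies condition L, is fragile, is held at customs, satisfies condition Y, has marker X, has marker B, meets criterion E, is in state U1, is returned to sender, meets criterion S, is in category K, goes by air, is tagged F, is express, has attribute B1.
The only rule concluding "it is tracked" is R11, which needs "it is routed via hub B"; that is never established.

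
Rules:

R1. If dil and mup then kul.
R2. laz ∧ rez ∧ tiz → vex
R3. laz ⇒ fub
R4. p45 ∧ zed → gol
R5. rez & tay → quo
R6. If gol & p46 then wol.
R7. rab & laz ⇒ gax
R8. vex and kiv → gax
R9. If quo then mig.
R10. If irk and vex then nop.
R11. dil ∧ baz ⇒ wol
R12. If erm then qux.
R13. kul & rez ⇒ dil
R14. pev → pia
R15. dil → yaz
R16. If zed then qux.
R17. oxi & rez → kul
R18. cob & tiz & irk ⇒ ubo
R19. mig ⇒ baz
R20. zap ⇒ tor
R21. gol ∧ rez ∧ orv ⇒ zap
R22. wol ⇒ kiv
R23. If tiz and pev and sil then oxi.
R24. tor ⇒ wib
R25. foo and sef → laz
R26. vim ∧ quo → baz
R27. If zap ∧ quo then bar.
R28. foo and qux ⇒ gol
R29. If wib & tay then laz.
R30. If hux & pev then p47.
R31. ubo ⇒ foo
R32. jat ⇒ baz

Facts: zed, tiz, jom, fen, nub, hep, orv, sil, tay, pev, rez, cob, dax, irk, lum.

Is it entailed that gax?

Yes

quo  (by R5: rez, tay)
mig  (by R9: quo)
qux  (by R16: zed)
ubo  (by R18: cob, tiz, irk)
baz  (by R19: mig)
oxi  (by R23: tiz, pev, sil)
foo  (by R31: ubo)
kul  (by R17: oxi, rez)
gol  (by R28: foo, qux)
dil  (by R13: kul, rez)
zap  (by R21: gol, rez, orv)
wol  (by R11: dil, baz)
tor  (by R20: zap)
kiv  (by R22: wol)
wib  (by R24: tor)
laz  (by R29: wib, tay)
vex  (by R2: laz, rez, tiz)
gax  (by R8: vex, kiv)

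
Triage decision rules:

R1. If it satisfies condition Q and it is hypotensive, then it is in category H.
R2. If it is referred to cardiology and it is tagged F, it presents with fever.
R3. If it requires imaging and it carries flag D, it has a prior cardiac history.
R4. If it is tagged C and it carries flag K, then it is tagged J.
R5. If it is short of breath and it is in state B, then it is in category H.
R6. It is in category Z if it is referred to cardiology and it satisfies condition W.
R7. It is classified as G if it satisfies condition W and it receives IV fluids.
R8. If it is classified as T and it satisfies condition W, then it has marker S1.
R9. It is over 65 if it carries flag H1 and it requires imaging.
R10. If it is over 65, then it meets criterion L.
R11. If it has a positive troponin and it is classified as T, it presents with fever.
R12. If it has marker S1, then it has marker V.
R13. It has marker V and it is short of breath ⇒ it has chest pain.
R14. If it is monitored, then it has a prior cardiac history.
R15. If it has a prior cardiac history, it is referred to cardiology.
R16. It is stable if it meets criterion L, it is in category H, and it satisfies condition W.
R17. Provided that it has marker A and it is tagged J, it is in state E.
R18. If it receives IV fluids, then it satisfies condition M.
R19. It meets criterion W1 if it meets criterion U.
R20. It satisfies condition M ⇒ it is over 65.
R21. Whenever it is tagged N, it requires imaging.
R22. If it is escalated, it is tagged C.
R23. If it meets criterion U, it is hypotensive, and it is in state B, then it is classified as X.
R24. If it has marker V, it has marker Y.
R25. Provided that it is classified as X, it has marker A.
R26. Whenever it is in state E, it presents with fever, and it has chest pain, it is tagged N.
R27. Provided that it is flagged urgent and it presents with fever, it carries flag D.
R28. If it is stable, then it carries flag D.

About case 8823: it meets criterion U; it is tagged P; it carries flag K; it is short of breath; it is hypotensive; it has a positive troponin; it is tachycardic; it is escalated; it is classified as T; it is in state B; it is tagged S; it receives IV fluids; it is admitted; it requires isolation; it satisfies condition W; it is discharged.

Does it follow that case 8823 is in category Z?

Yes

By R5 (it is short of breath, it is in state B): it is in category H.
By R8 (it is classified as T, it satisfies condition W): it has marker S1.
By R11 (it has a positive troponin, it is classified as T): it presents with fever.
By R12 (it has marker S1): it has marker V.
By R13 (it has marker V, it is short of breath): it has chest pain.
By R18 (it receives IV fluids): it satisfies condition M.
By R20 (it satisfies condition M): it is over 65.
By R22 (it is escalated): it is tagged C.
By R23 (it meets criterion U, it is hypotensive, it is in state B): it is classified as X.
By R25 (it is classified as X): it has marker A.
By R4 (it is tagged C, it carries flag K): it is tagged J.
By R10 (it is over 65): it meets criterion L.
By R16 (it meets criterion L, it is in category H, it satisfies condition W): it is stable.
By R17 (it has marker A, it is tagged J): it is in state E.
By R26 (it is in state E, it presents with fever, it has chest pain): it is tagged N.
By R28 (it is stable): it carries flag D.
By R21 (it is tagged N): it requires imaging.
By R3 (it requires imaging, it carries flag D): it has a prior cardiac history.
By R15 (it has a prior cardiac history): it is referred to cardiology.
By R6 (it is referred to cardiology, it satisfies condition W): it is in category Z.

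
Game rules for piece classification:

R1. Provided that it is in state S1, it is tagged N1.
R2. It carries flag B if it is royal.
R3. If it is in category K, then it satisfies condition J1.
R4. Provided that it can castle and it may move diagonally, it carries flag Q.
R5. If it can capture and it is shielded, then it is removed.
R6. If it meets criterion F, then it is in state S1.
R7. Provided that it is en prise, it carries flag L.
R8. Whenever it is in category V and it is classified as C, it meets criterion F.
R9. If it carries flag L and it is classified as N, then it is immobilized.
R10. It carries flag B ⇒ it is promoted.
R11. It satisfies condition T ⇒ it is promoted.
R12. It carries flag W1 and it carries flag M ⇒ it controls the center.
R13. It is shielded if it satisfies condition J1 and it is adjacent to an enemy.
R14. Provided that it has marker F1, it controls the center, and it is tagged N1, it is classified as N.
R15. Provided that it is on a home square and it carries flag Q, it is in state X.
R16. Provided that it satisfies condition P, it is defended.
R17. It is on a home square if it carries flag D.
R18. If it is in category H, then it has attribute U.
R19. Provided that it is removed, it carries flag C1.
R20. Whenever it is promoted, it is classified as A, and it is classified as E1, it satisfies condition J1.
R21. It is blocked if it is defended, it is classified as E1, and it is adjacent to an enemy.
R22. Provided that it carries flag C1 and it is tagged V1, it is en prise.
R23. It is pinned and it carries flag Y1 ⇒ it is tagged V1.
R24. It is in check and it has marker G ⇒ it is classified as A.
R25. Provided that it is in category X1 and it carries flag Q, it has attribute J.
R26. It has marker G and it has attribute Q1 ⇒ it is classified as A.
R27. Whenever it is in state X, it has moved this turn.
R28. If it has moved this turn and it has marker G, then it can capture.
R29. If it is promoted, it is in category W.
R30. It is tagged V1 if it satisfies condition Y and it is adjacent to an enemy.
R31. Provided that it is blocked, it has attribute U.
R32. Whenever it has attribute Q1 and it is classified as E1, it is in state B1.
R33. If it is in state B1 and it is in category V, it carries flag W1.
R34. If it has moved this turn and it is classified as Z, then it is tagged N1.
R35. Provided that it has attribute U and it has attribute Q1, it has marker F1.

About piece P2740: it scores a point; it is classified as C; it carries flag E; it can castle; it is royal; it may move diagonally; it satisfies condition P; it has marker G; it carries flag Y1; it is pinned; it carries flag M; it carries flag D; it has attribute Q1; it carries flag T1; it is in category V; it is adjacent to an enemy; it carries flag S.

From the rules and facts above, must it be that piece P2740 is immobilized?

No

Forward chaining from the given facts derives: carries flag B, carries flag Q, meets criterion F, is promoted, is defended, is on a home square, is tagged V1, is classified as A, is in category W, is in state S1, is in state X, has moved this turn, can capture, is tagged N1.
The only rule concluding "it is immobilized" is R9, which needs "it carries flag L"; that is never established.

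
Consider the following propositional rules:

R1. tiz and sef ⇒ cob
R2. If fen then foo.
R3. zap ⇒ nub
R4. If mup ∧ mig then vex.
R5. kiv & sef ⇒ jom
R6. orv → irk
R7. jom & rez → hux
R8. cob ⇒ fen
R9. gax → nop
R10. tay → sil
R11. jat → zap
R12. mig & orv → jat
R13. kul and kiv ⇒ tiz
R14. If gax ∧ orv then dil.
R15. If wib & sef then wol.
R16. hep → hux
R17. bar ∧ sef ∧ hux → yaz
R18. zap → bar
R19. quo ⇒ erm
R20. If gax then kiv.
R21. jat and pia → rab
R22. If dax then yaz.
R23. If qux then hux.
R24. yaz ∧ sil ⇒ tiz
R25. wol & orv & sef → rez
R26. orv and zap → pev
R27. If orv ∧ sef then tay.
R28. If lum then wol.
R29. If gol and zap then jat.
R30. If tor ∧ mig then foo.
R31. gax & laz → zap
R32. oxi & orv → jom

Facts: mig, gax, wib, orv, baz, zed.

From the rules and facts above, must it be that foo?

Forward chaining from the given facts derives: irk, nop, jat, dil, kiv, zap, bar, pev, nub.
Rules concluding foo: R2 needs fen; R30 needs tor — none of these are established.

No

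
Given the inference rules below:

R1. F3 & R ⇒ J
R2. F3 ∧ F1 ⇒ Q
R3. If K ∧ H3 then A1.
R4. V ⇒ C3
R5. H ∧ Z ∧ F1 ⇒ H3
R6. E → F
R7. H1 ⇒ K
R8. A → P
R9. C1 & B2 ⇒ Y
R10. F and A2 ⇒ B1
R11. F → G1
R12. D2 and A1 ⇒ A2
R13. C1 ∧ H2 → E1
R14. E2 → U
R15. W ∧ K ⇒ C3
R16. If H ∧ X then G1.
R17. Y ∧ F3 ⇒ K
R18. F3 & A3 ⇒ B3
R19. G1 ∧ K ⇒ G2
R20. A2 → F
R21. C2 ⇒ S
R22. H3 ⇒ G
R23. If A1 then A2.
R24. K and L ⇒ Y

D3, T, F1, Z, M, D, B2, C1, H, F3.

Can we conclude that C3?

Forward chaining from the given facts derives: Q, H3, Y, K, G, A1, A2, F, B1, G1, G2.
Rules concluding C3: R4 needs V; R15 needs W — none of these are established.

No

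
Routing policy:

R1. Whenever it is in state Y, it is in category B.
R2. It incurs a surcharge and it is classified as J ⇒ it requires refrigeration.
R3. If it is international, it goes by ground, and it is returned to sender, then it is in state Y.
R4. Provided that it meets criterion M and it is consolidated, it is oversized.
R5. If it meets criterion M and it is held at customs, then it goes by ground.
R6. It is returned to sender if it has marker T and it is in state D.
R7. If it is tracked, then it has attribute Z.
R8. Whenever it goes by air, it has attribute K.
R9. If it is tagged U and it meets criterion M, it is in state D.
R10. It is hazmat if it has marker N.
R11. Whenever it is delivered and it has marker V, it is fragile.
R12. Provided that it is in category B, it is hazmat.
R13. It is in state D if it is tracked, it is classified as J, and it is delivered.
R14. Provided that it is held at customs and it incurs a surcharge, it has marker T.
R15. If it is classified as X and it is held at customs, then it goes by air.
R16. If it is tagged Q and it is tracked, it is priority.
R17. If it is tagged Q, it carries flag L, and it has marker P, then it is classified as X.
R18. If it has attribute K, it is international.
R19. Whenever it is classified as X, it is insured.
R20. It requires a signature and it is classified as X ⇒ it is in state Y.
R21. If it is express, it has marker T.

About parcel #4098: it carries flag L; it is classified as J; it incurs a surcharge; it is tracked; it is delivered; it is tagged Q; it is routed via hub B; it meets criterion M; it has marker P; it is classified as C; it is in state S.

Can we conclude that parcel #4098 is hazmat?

Forward chaining from the given facts derives: requires refrigeration, has attribute Z, is in state D, is priority, is classified as X, is insured.
Rules concluding "it is hazmat": R10 needs "it has marker N"; R12 needs "it is in category B" — none of these are established.

No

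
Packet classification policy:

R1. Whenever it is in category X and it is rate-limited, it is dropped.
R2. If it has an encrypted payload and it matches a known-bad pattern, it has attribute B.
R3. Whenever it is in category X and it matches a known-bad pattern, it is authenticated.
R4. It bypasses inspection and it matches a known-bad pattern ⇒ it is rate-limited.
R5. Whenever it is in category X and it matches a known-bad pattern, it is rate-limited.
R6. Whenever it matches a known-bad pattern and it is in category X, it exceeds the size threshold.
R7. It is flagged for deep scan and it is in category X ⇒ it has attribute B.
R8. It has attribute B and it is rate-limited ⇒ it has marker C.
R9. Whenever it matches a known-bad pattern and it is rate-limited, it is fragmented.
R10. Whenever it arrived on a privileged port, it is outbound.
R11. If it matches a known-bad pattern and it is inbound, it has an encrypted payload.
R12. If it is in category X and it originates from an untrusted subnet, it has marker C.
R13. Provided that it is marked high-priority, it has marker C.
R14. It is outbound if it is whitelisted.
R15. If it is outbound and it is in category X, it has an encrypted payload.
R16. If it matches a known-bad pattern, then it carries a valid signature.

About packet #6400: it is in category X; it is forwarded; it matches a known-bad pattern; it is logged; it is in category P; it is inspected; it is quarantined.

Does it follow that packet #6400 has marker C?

No

Forward chaining from the given facts derives: is authenticated, is rate-limited, exceeds the size threshold, is fragmented, carries a valid signature, is dropped.
Rules concluding "it has marker C": R8 needs "it has attribute B"; R12 needs "it originates from an untrusted subnet"; R13 needs "it is marked high-priority" — none of these are established.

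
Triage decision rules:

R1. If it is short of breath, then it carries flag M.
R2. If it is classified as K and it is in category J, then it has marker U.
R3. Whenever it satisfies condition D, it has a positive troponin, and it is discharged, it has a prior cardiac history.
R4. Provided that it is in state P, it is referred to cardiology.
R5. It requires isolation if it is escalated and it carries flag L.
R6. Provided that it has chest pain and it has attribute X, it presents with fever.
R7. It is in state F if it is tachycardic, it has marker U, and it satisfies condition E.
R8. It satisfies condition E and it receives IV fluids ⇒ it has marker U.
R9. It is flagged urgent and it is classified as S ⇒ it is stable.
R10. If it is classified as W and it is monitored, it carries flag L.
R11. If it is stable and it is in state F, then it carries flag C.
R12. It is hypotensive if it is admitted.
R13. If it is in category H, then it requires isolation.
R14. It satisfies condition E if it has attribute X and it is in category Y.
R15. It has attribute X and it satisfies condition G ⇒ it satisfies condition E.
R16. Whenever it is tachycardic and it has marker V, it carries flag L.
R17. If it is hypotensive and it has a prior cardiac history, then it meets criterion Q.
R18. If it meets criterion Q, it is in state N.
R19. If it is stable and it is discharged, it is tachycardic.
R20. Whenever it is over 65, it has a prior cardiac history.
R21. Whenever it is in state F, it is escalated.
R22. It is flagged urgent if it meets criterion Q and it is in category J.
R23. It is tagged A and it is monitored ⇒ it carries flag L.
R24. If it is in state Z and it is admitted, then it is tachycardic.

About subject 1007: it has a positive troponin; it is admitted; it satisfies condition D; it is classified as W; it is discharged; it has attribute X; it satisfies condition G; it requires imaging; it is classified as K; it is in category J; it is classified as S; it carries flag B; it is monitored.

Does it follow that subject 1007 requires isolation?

By R2 (it is classified as K, it is in category J): it has marker U.
By R3 (it satisfies condition D, it has a positive troponin, it is discharged): it has a prior cardiac history.
By R10 (it is classified as W, it is monitored): it carries flag L.
By R12 (it is admitted): it is hypotensive.
By R15 (it has attribute X, it satisfies condition G): it satisfies condition E.
By R17 (it is hypotensive, it has a prior cardiac history): it meets criterion Q.
By R22 (it meets criterion Q, it is in category J): it is flagged urgent.
By R9 (it is flagged urgent, it is classified as S): it is stable.
By R19 (it is stable, it is discharged): it is tachycardic.
By R7 (it is tachycardic, it has marker U, it satisfies condition E): it is in state F.
By R21 (it is in state F): it is escalated.
By R5 (it is escalated, it carries flag L): it requires isolation.

Yes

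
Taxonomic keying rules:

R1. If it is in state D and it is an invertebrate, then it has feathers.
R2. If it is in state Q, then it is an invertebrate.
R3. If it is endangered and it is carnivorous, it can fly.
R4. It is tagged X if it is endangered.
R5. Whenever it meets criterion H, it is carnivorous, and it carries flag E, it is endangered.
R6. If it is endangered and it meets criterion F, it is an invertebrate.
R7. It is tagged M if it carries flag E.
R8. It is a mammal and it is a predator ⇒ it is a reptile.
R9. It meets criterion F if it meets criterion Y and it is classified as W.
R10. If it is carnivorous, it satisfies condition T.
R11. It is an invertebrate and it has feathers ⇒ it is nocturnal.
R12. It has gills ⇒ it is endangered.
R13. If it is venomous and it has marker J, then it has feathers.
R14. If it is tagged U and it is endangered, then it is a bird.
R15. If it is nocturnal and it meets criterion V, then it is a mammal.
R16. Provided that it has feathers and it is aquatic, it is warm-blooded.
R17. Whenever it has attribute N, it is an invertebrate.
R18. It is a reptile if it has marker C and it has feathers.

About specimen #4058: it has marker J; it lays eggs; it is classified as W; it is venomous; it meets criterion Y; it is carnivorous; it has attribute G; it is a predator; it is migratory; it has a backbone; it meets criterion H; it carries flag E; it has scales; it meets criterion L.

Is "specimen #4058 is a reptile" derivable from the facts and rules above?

Forward chaining from the given facts derives: is endangered, is tagged M, meets criterion F, satisfies condition T, has feathers, can fly, is tagged X, is an invertebrate, is nocturnal.
Rules concluding "it is a reptile": R8 needs "it is a mammal"; R18 needs "it has marker C" — none of these are established.

No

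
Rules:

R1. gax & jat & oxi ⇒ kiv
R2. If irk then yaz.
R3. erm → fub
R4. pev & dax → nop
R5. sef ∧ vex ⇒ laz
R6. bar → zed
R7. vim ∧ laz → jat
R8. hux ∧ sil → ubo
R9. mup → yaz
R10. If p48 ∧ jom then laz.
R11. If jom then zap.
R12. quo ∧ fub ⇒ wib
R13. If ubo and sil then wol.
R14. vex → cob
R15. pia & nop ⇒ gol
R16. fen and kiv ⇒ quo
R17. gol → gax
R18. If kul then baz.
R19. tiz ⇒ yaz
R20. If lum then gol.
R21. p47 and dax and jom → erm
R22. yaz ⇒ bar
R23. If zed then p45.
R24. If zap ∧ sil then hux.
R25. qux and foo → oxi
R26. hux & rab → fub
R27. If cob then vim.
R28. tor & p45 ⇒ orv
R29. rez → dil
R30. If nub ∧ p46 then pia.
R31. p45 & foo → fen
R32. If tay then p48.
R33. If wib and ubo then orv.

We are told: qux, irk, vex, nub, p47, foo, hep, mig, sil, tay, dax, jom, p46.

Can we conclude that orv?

No

Forward chaining from the given facts derives: yaz, zap, cob, erm, bar, hux, oxi, vim, pia, p48, fub, zed, ubo, laz, wol, p45, fen, jat.
Rules concluding orv: R28 needs tor; R33 needs wib — none of these are established.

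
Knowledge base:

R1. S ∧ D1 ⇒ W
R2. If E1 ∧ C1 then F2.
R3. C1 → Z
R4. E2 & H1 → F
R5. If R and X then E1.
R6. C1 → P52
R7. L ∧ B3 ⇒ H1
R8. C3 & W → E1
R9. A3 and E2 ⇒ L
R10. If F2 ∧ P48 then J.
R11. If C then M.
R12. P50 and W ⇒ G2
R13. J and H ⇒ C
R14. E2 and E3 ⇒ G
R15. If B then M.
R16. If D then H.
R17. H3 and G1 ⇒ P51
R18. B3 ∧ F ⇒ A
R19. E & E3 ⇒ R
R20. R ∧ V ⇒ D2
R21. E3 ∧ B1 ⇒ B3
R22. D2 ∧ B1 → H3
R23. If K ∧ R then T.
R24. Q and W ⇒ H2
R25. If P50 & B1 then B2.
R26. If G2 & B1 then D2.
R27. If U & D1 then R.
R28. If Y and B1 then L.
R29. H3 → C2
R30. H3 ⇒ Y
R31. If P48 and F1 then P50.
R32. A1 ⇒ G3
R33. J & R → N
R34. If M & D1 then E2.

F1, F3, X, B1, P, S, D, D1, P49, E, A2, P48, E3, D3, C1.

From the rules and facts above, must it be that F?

W  (by R1: S, D1)
H  (by R16: D)
R  (by R19: E, E3)
B3  (by R21: E3, B1)
P50  (by R31: P48, F1)
E1  (by R5: R, X)
G2  (by R12: P50, W)
D2  (by R26: G2, B1)
F2  (by R2: E1, C1)
J  (by R10: F2, P48)
C  (by R13: J, H)
H3  (by R22: D2, B1)
Y  (by R30: H3)
M  (by R11: C)
L  (by R28: Y, B1)
E2  (by R34: M, D1)
H1  (by R7: L, B3)
F  (by R4: E2, H1)

Yes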